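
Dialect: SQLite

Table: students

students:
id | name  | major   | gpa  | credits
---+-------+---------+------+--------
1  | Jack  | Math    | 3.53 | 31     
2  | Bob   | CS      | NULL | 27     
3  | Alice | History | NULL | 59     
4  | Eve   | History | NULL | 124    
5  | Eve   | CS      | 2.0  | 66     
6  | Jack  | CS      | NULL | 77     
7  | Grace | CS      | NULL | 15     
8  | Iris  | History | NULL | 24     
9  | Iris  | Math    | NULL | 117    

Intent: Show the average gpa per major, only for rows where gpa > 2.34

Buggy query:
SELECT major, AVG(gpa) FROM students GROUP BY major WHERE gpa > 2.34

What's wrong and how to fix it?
Bug: Row-level WHERE must come before GROUP BY in the clause order

Fix: Move the WHERE clause before GROUP BY

Corrected query:
SELECT major, AVG(gpa) FROM students WHERE gpa > 2.34 GROUP BY major

Result:
major | AVG(gpa)
------+---------
Math  | 3.53    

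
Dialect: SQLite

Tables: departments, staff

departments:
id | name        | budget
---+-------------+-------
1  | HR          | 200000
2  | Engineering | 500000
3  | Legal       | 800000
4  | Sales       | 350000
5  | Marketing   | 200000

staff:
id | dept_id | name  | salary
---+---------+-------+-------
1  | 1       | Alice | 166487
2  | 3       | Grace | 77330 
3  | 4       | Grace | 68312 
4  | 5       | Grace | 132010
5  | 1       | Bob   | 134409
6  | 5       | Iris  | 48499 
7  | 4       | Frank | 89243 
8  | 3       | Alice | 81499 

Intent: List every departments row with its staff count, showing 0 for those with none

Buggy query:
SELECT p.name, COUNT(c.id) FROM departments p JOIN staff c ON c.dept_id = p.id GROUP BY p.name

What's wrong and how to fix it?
Bug: An inner join excludes parents with zero children

Fix: Switch to LEFT JOIN to retain unmatched parent rows

Corrected query:
SELECT p.name, COUNT(c.id) FROM departments p LEFT JOIN staff c ON c.dept_id = p.id GROUP BY p.name

Result:
name        | COUNT(c.id)
------------+------------
Engineering | 0          
HR          | 2          
Legal       | 2          
Marketing   | 2          
Sales       | 2          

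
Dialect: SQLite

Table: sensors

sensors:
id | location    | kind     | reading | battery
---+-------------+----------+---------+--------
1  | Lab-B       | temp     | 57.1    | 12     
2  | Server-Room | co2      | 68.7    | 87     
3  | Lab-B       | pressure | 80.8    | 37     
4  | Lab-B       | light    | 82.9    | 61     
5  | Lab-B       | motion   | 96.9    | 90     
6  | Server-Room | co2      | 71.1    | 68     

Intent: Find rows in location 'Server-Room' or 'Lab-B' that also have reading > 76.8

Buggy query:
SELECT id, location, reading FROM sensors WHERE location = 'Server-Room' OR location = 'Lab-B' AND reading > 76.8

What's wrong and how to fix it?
Bug: Without parentheses, AND is evaluated before OR, so the reading filter only applies to the 'Lab-B' branch

Fix: Add parentheses around the OR so the AND applies to both alternatives

Corrected query:
SELECT id, location, reading FROM sensors WHERE (location = 'Server-Room' OR location = 'Lab-B') AND reading > 76.8

Result:
id | location | reading
---+----------+--------
3  | Lab-B    | 80.8   
4  | Lab-B    | 82.9   
5  | Lab-B    | 96.9   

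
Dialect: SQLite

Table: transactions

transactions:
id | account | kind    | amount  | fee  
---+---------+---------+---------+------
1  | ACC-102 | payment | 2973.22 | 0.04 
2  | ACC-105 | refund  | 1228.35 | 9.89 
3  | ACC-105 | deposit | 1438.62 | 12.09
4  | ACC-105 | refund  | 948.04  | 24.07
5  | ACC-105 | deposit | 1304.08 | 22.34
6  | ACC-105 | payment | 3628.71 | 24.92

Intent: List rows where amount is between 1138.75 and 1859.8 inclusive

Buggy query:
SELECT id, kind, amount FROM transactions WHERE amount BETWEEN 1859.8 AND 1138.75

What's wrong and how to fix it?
Bug: BETWEEN expects the lower bound first; with 1859.8 AND 1138.75 the range is empty

Fix: Swap the bounds so the smaller value comes first

Corrected query:
SELECT id, kind, amount FROM transactions WHERE amount BETWEEN 1138.75 AND 1859.8

Result:
id | kind    | amount 
---+---------+--------
2  | refund  | 1228.35
3  | deposit | 1438.62
5  | deposit | 1304.08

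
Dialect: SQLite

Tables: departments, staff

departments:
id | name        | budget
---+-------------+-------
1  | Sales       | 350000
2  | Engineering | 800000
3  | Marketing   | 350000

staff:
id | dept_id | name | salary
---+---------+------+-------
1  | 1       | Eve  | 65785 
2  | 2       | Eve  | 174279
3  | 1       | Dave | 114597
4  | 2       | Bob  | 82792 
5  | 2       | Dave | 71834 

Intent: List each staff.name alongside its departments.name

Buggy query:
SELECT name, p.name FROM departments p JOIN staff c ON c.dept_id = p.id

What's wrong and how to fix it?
Bug: Both tables have a 'name' column; the unqualified reference is ambiguous

Fix: Qualify the column with its table alias (c.name)

Corrected query:
SELECT c.name, p.name FROM departments p JOIN staff c ON c.dept_id = p.id

Result:
name | name       
-----+------------
Eve  | Sales      
Eve  | Engineering
Dave | Sales      
Bob  | Engineering
Dave | Engineering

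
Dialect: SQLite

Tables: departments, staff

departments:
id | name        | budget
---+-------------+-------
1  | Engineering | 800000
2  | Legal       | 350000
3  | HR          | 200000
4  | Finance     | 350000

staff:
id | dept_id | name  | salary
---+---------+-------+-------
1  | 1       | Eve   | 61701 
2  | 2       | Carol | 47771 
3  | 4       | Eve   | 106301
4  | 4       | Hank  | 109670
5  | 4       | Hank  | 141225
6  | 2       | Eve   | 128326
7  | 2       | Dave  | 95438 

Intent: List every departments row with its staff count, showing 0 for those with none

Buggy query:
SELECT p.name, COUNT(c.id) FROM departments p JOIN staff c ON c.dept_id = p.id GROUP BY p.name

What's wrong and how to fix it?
Bug: INNER JOIN drops departments rows that have no matching staff rows

Fix: Use LEFT JOIN so parents without children still appear (COUNT(c.id) gives 0)

Corrected query:
SELECT p.name, COUNT(c.id) FROM departments p LEFT JOIN staff c ON c.dept_id = p.id GROUP BY p.name

Result:
name        | COUNT(c.id)
------------+------------
Engineering | 1          
Finance     | 3          
HR          | 0          
Legal       | 3          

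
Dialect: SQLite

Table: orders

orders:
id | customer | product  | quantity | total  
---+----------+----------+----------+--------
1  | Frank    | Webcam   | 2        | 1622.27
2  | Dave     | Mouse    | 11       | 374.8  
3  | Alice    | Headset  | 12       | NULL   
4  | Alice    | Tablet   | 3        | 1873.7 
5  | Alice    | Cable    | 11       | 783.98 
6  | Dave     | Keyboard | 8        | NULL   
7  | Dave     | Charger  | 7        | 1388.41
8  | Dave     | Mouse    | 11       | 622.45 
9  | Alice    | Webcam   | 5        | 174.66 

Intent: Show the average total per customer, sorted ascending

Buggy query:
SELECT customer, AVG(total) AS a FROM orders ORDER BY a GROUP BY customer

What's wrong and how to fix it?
Bug: GROUP BY must precede ORDER BY

Fix: Move ORDER BY to the end, after GROUP BY

Corrected query:
SELECT customer, AVG(total) AS a FROM orders GROUP BY customer ORDER BY a

Result:
customer | a         
---------+-----------
Dave     | 795.22    
Alice    | 944.113333
Frank    | 1622.27   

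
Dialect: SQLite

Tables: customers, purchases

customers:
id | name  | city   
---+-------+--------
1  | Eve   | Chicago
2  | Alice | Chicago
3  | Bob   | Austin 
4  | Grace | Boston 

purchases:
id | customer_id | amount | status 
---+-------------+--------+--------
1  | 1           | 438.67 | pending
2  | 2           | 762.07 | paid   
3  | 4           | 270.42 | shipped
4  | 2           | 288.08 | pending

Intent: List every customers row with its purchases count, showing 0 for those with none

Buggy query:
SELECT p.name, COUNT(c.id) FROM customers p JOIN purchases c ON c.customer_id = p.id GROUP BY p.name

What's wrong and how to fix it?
Bug: INNER JOIN drops customers rows that have no matching purchases rows

Fix: Use LEFT JOIN so parents without children still appear (COUNT(c.id) gives 0)

Corrected query:
SELECT p.name, COUNT(c.id) FROM customers p LEFT JOIN purchases c ON c.customer_id = p.id GROUP BY p.name

Result:
name  | COUNT(c.id)
------+------------
Alice | 2          
Bob   | 0          
Eve   | 1          
Grace | 1          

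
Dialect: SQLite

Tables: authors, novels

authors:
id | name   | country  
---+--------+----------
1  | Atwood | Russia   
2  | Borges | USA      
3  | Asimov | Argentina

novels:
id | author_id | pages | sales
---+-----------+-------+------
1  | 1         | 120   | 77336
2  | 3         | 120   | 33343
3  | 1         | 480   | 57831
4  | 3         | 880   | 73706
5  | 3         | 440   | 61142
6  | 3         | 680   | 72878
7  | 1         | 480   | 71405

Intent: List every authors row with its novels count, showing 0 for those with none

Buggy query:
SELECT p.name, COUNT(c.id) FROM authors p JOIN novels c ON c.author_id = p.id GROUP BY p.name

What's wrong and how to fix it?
Bug: An inner join excludes parents with zero children

Fix: Switch to LEFT JOIN to retain unmatched parent rows

Corrected query:
SELECT p.name, COUNT(c.id) FROM authors p LEFT JOIN novels c ON c.author_id = p.id GROUP BY p.name

Result:
name   | COUNT(c.id)
-------+------------
Asimov | 4          
Atwood | 3          
Borges | 0          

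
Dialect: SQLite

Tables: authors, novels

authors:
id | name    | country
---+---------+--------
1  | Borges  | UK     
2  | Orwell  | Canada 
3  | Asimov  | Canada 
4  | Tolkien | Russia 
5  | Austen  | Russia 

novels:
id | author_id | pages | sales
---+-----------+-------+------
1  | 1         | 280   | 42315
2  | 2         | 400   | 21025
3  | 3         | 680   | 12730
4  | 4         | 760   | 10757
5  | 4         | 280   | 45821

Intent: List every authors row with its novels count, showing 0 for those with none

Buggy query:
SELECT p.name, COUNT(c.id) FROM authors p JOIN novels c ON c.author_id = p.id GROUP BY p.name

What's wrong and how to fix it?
Bug: INNER JOIN drops authors rows that have no matching novels rows

Fix: Switch to LEFT JOIN to retain unmatched parent rows

Corrected query:
SELECT p.name, COUNT(c.id) FROM authors p LEFT JOIN novels c ON c.author_id = p.id GROUP BY p.name

Result:
name    | COUNT(c.id)
--------+------------
Asimov  | 1          
Austen  | 0          
Borges  | 1          
Orwell  | 1          
Tolkien | 2          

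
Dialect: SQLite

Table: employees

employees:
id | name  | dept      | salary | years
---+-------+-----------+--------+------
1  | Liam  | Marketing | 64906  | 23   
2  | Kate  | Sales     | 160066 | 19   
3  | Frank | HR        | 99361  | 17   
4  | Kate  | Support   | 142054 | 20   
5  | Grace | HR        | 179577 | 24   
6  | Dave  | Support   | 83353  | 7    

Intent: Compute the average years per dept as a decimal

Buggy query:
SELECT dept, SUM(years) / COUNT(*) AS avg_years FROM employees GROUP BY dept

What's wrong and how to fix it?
Bug: SUM(years) and COUNT(*) are both integers; the division truncates the fractional part

Fix: Multiply by 1.0 (or CAST to REAL) to force floating-point division

Corrected query:
SELECT dept, SUM(years) * 1.0 / COUNT(*) AS avg_years FROM employees GROUP BY dept

Result:
dept      | avg_years
----------+----------
HR        | 20.5     
Marketing | 23       
Sales     | 19       
Support   | 13.5     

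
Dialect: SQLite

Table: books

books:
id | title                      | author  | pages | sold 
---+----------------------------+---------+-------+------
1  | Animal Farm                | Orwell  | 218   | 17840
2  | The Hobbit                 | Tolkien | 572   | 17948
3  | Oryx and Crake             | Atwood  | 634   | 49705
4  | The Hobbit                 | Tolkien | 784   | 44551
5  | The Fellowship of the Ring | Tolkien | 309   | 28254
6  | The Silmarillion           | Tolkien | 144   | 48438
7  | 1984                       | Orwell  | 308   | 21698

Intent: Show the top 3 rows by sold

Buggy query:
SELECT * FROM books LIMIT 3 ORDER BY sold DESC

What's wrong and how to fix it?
Bug: ORDER BY cannot follow LIMIT; LIMIT is the final clause

Fix: Sort with ORDER BY, then apply LIMIT

Corrected query:
SELECT * FROM books ORDER BY sold DESC LIMIT 3

Result:
id | title            | author  | pages | sold 
---+------------------+---------+-------+------
3  | Oryx and Crake   | Atwood  | 634   | 49705
6  | The Silmarillion | Tolkien | 144   | 48438
4  | The Hobbit       | Tolkien | 784   | 44551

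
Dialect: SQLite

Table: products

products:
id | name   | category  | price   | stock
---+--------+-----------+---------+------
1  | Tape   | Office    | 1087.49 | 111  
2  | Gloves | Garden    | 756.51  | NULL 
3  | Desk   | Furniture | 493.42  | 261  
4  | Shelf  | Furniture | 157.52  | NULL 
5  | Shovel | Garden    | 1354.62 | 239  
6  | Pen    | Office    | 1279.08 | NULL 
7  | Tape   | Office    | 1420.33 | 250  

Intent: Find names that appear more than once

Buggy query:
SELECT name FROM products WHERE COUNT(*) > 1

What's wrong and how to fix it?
Bug: COUNT(*) is an aggregate and cannot be used in WHERE

Fix: Group first, then use HAVING for the count condition

Corrected query:
SELECT name FROM products GROUP BY name HAVING COUNT(*) > 1

Result:
name
----
Tape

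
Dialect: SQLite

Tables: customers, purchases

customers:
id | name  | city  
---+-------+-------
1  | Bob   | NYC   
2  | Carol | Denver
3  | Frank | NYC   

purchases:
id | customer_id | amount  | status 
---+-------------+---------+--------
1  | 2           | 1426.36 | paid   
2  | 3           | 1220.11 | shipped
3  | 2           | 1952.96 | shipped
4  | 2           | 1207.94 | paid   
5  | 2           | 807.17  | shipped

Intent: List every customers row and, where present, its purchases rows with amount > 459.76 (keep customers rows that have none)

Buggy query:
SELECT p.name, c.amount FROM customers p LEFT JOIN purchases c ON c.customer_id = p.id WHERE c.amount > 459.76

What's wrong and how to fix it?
Bug: A WHERE condition on the right-hand table after LEFT JOIN drops unmatched parents

Fix: Put 'c.amount > 459.76' in the JOIN's ON clause instead of WHERE

Corrected query:
SELECT p.name, c.amount FROM customers p LEFT JOIN purchases c ON c.customer_id = p.id AND c.amount > 459.76

Result:
name  | amount 
------+--------
Bob   | NULL   
Carol | 807.17 
Carol | 1207.94
Carol | 1426.36
Carol | 1952.96
Frank | 1220.11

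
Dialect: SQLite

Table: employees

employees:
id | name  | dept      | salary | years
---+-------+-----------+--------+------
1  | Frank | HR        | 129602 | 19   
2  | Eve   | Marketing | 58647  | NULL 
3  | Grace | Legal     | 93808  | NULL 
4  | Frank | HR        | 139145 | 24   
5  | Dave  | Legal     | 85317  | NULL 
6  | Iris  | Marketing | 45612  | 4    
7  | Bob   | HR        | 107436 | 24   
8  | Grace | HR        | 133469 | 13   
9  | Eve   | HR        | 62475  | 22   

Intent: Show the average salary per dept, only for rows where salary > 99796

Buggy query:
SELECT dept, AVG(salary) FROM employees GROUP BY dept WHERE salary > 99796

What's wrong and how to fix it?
Bug: Row-level WHERE must come before GROUP BY in the clause order

Fix: Move the WHERE clause before GROUP BY

Corrected query:
SELECT dept, AVG(salary) FROM employees WHERE salary > 99796 GROUP BY dept

Result:
dept | AVG(salary)
-----+------------
HR   | 127413     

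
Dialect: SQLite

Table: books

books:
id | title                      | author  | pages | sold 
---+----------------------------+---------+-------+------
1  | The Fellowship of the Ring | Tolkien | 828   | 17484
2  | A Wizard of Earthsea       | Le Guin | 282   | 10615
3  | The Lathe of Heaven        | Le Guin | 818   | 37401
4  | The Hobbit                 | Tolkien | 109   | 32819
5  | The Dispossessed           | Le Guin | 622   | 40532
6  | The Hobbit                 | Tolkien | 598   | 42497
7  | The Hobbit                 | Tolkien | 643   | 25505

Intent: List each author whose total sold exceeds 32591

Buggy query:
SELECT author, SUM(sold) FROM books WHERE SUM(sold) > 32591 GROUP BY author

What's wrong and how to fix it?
Bug: WHERE runs before GROUP BY, so aggregates aren't available there

Fix: Move the aggregate condition to a HAVING clause

Corrected query:
SELECT author, SUM(sold) FROM books GROUP BY author HAVING SUM(sold) > 32591

Result:
author  | SUM(sold)
--------+----------
Le Guin | 88548    
Tolkien | 118305   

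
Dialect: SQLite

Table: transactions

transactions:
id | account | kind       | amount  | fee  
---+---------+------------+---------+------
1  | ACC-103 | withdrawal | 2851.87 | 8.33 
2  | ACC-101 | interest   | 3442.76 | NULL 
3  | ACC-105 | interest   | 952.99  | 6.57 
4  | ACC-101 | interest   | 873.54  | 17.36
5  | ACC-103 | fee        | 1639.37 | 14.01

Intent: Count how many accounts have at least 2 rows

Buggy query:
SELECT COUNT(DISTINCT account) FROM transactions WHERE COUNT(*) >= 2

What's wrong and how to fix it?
Bug: WHERE filters individual rows, not groups, so a group-level COUNT is invalid there

Fix: Use a subquery that GROUPs and filters with HAVING, then count its rows

Corrected query:
SELECT COUNT(*) FROM (SELECT account FROM transactions GROUP BY account HAVING COUNT(*) >= 2)

Result:
COUNT(*)
--------
2       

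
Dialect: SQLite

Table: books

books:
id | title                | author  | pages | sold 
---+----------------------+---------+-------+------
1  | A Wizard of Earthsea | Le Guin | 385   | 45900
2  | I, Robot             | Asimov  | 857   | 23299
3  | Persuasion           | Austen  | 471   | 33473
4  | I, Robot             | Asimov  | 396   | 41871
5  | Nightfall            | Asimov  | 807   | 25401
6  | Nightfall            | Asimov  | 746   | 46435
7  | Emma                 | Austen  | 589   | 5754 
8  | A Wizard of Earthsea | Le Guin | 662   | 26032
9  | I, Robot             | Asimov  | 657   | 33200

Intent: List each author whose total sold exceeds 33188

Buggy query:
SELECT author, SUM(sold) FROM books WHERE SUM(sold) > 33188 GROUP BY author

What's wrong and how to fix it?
Bug: Aggregate functions cannot appear in a WHERE clause

Fix: Use HAVING (which filters groups after aggregation) instead of WHERE

Corrected query:
SELECT author, SUM(sold) FROM books GROUP BY author HAVING SUM(sold) > 33188

Result:
author  | SUM(sold)
--------+----------
Asimov  | 170206   
Austen  | 39227    
Le Guin | 71932    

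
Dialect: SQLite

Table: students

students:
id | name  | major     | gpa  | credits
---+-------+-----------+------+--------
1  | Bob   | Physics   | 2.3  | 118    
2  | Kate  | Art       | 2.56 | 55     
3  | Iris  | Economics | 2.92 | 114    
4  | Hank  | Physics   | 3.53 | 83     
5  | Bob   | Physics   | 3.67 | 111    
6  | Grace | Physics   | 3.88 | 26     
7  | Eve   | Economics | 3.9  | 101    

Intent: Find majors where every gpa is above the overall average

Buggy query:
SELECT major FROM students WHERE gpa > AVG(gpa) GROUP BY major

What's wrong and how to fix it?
Bug: WHERE evaluates per row before aggregation, so AVG() is unavailable

Fix: Compute the overall average in a scalar subquery and compare each group's MIN against it in HAVING

Corrected query:
SELECT major FROM students GROUP BY major HAVING MIN(gpa) > (SELECT AVG(gpa) FROM students)

Result:
(no rows)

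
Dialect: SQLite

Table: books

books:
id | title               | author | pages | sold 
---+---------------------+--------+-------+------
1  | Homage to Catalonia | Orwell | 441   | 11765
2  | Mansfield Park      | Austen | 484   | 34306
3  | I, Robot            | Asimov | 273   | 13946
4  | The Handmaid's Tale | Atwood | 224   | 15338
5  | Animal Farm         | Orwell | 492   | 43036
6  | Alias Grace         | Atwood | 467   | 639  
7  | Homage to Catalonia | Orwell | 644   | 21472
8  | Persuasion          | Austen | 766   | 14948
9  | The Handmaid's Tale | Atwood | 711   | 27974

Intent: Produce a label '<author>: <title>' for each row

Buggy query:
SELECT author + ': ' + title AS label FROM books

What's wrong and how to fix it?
Bug: SQLite uses || for string concatenation; + coerces text to numbers (yielding 0)

Fix: Replace + with || to concatenate text

Corrected query:
SELECT author || ': ' || title AS label FROM books

Result:
label                      
---------------------------
Orwell: Homage to Catalonia
Austen: Mansfield Park     
Asimov: I, Robot           
Atwood: The Handmaid's Tale
Orwell: Animal Farm        
Atwood: Alias Grace        
Orwell: Homage to Catalonia
Austen: Persuasion         
Atwood: The Handmaid's Tale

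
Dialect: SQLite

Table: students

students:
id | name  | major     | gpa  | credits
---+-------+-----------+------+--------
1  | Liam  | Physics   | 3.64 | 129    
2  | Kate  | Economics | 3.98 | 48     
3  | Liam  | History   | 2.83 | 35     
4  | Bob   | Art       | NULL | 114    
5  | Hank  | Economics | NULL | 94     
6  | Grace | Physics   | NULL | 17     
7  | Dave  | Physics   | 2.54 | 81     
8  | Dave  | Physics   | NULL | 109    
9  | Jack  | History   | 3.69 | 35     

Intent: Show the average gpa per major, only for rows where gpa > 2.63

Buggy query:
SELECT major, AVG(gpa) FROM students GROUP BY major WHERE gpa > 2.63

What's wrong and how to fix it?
Bug: WHERE cannot follow GROUP BY

Fix: Place WHERE between FROM and GROUP BY

Corrected query:
SELECT major, AVG(gpa) FROM students WHERE gpa > 2.63 GROUP BY major

Result:
major     | AVG(gpa)
----------+---------
Economics | 3.98    
History   | 3.26    
Physics   | 3.64    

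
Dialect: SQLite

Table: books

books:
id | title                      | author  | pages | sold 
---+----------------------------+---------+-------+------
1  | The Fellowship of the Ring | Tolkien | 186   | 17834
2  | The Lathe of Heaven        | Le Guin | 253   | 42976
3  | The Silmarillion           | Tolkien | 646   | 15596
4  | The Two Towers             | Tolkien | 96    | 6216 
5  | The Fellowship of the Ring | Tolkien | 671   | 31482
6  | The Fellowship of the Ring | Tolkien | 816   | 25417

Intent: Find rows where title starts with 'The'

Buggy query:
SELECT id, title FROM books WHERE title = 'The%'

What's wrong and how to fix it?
Bug: Wildcards only work with LIKE; '=' treats '%' as a literal character

Fix: Use LIKE for wildcard pattern matching

Corrected query:
SELECT id, title FROM books WHERE title LIKE 'The%'

Result:
id | title                     
---+---------------------------
1  | The Fellowship of the Ring
2  | The Lathe of Heaven       
3  | The Silmarillion          
4  | The Two Towers            
5  | The Fellowship of the Ring
6  | The Fellowship of the Ring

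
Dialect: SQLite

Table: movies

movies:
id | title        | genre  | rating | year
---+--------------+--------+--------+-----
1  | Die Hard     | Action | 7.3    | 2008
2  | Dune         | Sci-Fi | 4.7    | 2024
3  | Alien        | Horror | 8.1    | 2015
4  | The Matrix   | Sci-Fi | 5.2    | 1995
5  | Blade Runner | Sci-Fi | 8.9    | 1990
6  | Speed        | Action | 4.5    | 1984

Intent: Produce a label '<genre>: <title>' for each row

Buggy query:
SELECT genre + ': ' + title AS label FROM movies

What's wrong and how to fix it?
Bug: '+' is numeric addition; on text columns SQLite converts them to 0 instead of concatenating

Fix: Replace + with || to concatenate text

Corrected query:
SELECT genre || ': ' || title AS label FROM movies

Result:
label               
--------------------
Action: Die Hard    
Sci-Fi: Dune        
Horror: Alien       
Sci-Fi: The Matrix  
Sci-Fi: Blade Runner
Action: Speed       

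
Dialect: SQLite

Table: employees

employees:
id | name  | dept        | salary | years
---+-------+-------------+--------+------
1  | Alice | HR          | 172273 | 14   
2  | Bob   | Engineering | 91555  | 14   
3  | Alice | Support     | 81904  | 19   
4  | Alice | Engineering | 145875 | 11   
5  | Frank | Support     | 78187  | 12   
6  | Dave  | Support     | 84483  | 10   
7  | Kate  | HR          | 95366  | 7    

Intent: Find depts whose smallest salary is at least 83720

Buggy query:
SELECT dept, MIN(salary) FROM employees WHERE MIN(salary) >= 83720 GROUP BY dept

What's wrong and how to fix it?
Bug: Aggregates like MIN are computed per group after WHERE runs

Fix: Use HAVING for the per-group MIN condition

Corrected query:
SELECT dept, MIN(salary) FROM employees GROUP BY dept HAVING MIN(salary) >= 83720

Result:
dept        | MIN(salary)
------------+------------
Engineering | 91555      
HR          | 95366      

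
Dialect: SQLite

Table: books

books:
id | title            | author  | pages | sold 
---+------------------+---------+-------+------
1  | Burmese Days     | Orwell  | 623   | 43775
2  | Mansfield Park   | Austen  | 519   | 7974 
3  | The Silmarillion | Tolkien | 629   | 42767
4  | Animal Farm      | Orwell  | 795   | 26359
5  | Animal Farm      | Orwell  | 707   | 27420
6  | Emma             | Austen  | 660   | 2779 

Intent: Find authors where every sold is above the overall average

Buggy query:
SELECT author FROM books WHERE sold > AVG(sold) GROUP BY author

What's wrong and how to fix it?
Bug: WHERE evaluates per row before aggregation, so AVG() is unavailable

Fix: Compute the overall average in a scalar subquery and compare each group's MIN against it in HAVING

Corrected query:
SELECT author FROM books GROUP BY author HAVING MIN(sold) > (SELECT AVG(sold) FROM books)

Result:
author 
-------
Orwell 
Tolkien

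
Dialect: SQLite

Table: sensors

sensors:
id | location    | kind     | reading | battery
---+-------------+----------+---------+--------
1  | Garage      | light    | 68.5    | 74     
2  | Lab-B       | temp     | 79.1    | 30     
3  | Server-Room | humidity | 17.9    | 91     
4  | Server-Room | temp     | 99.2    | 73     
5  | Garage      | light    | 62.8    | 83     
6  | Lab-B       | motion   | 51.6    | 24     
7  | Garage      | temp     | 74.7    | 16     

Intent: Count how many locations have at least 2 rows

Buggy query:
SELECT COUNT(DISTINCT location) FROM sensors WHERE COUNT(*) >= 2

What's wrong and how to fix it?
Bug: WHERE filters individual rows, not groups, so a group-level COUNT is invalid there

Fix: Use a subquery that GROUPs and filters with HAVING, then count its rows

Corrected query:
SELECT COUNT(*) FROM (SELECT location FROM sensors GROUP BY location HAVING COUNT(*) >= 2)

Result:
COUNT(*)
--------
3       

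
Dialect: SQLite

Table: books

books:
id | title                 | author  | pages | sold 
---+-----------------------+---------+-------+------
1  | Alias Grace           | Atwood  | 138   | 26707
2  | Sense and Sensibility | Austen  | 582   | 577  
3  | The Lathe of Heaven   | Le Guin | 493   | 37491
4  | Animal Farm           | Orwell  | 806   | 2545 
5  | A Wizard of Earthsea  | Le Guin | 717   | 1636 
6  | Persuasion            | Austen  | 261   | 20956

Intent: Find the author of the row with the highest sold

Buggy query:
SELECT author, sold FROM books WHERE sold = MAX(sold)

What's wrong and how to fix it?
Bug: WHERE is evaluated per row; an aggregate over the whole table isn't defined there

Fix: Use a subquery: WHERE sold = (SELECT MAX(sold) FROM books)

Corrected query:
SELECT author, sold FROM books WHERE sold = (SELECT MAX(sold) FROM books)

Result:
author  | sold 
--------+------
Le Guin | 37491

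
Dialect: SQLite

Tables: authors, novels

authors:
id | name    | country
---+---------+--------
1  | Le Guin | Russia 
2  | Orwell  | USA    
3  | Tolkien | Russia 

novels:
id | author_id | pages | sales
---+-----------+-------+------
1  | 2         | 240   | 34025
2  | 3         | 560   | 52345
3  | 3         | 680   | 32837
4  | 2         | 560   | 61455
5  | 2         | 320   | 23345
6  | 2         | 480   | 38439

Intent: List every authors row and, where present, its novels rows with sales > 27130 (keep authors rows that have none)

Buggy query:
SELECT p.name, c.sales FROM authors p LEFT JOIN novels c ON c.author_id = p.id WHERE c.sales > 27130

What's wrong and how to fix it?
Bug: Filtering c.sales in WHERE discards the NULL rows produced by LEFT JOIN, turning it into an inner join

Fix: Move the right-table condition into the ON clause so unmatched parents are kept

Corrected query:
SELECT p.name, c.sales FROM authors p LEFT JOIN novels c ON c.author_id = p.id AND c.sales > 27130

Result:
name    | sales
--------+------
Le Guin | NULL 
Orwell  | 34025
Orwell  | 38439
Orwell  | 61455
Tolkien | 32837
Tolkien | 52345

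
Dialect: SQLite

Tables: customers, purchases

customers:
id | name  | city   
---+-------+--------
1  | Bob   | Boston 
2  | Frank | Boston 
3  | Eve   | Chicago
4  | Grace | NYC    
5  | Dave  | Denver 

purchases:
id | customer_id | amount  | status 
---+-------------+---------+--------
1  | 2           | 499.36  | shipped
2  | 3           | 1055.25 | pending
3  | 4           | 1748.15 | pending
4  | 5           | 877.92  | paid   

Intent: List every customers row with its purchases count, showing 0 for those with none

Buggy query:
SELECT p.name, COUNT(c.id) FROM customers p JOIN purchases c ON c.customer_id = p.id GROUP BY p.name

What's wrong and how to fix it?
Bug: INNER JOIN drops customers rows that have no matching purchases rows

Fix: Switch to LEFT JOIN to retain unmatched parent rows

Corrected query:
SELECT p.name, COUNT(c.id) FROM customers p LEFT JOIN purchases c ON c.customer_id = p.id GROUP BY p.name

Result:
name  | COUNT(c.id)
------+------------
Bob   | 0          
Dave  | 1          
Eve   | 1          
Frank | 1          
Grace | 1          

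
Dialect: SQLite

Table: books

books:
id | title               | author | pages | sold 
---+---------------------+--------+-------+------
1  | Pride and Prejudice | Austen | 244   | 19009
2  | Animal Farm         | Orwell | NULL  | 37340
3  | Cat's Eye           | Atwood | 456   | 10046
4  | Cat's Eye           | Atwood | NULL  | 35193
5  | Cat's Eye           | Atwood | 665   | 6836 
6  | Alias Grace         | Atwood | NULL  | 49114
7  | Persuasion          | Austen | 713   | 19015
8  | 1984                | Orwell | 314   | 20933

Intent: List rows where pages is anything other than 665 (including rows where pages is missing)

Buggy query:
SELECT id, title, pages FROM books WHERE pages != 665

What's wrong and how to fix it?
Bug: 'pages != 665' is unknown when pages is NULL, so NULL rows are silently excluded

Fix: Add an explicit OR pages IS NULL to include the missing-value rows

Corrected query:
SELECT id, title, pages FROM books WHERE pages != 665 OR pages IS NULL

Result:
id | title               | pages
---+---------------------+------
1  | Pride and Prejudice | 244  
2  | Animal Farm         | NULL 
3  | Cat's Eye           | 456  
4  | Cat's Eye           | NULL 
6  | Alias Grace         | NULL 
7  | Persuasion          | 713  
8  | 1984                | 314  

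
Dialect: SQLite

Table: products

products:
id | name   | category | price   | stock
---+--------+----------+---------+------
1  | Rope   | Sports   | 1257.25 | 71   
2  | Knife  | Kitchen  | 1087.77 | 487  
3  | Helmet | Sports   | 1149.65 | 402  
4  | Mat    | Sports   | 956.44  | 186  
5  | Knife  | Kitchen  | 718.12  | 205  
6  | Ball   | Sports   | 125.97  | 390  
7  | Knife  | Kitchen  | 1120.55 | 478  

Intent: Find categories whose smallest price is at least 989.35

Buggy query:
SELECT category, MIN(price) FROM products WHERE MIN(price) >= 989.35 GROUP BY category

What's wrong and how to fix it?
Bug: Aggregates like MIN are computed per group after WHERE runs

Fix: Use HAVING for the per-group MIN condition

Corrected query:
SELECT category, MIN(price) FROM products GROUP BY category HAVING MIN(price) >= 989.35

Result:
(no rows)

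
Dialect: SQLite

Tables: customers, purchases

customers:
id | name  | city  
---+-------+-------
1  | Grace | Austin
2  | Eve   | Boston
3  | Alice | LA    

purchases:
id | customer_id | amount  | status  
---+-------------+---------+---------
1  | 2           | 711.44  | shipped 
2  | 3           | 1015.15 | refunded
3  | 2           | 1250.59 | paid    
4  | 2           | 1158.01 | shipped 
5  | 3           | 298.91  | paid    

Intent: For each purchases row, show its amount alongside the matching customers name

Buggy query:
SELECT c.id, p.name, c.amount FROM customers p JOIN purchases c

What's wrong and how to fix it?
Bug: Missing join condition: each purchases row is matched to all customers rows instead of just its own

Fix: Add ON c.customer_id = p.id to the JOIN

Corrected query:
SELECT c.id, p.name, c.amount FROM customers p JOIN purchases c ON c.customer_id = p.id

Result:
id | name  | amount 
---+-------+--------
1  | Eve   | 711.44 
2  | Alice | 1015.15
3  | Eve   | 1250.59
4  | Eve   | 1158.01
5  | Alice | 298.91 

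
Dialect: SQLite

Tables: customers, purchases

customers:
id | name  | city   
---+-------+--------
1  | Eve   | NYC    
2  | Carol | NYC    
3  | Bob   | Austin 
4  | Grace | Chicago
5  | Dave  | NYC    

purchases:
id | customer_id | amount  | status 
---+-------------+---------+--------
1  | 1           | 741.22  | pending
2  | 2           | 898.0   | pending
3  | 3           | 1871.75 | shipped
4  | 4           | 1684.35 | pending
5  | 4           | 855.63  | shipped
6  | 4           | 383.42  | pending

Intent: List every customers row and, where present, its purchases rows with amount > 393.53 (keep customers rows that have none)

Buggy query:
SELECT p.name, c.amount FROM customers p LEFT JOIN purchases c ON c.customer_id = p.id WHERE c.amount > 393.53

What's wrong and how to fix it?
Bug: A WHERE condition on the right-hand table after LEFT JOIN drops unmatched parents

Fix: Put 'c.amount > 393.53' in the JOIN's ON clause instead of WHERE

Corrected query:
SELECT p.name, c.amount FROM customers p LEFT JOIN purchases c ON c.customer_id = p.id AND c.amount > 393.53

Result:
name  | amount 
------+--------
Eve   | 741.22 
Carol | 898    
Bob   | 1871.75
Grace | 855.63 
Grace | 1684.35
Dave  | NULL   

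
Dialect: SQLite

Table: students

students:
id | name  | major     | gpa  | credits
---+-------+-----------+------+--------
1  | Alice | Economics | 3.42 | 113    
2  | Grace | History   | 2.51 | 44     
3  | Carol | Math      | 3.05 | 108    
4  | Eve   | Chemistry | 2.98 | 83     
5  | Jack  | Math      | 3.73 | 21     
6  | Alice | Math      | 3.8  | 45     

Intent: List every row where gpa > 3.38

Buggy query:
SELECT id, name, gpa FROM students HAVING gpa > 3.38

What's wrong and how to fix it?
Bug: HAVING filters the output of aggregation, but this query has no GROUP BY and no aggregate functions, so SQLite rejects it (HAVING clause on a non-aggregate query); the condition here is per row

Fix: Replace HAVING with WHERE since the condition applies to individual rows

Corrected query:
SELECT id, name, gpa FROM students WHERE gpa > 3.38

Result:
id | name  | gpa 
---+-------+-----
1  | Alice | 3.42
5  | Jack  | 3.73
6  | Alice | 3.8 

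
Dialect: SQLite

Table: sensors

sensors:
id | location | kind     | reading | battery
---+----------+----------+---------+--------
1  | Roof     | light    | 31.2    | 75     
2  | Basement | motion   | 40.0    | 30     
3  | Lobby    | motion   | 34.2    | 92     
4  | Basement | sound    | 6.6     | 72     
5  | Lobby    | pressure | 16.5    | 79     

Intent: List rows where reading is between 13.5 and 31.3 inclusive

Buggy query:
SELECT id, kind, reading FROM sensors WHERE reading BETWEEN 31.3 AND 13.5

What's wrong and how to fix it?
Bug: BETWEEN expects the lower bound first; with 31.3 AND 13.5 the range is empty

Fix: Swap the bounds so the smaller value comes first

Corrected query:
SELECT id, kind, reading FROM sensors WHERE reading BETWEEN 13.5 AND 31.3

Result:
id | kind     | reading
---+----------+--------
1  | light    | 31.2   
5  | pressure | 16.5   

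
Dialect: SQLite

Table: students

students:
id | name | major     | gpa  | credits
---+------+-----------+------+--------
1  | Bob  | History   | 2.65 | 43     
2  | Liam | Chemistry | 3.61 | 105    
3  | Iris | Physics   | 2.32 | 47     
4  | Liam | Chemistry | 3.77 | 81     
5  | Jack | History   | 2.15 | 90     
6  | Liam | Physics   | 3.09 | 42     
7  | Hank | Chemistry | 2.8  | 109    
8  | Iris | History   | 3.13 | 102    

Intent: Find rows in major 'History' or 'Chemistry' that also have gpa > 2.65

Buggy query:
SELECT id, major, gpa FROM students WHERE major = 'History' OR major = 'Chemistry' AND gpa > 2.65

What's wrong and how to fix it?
Bug: AND binds tighter than OR, so this parses as major = 'History' OR (major = 'Chemistry' AND gpa > 2.65)

Fix: Group the OR with parentheses (or use IN), then AND the threshold

Corrected query:
SELECT id, major, gpa FROM students WHERE (major = 'History' OR major = 'Chemistry') AND gpa > 2.65

Result:
id | major     | gpa 
---+-----------+-----
2  | Chemistry | 3.61
4  | Chemistry | 3.77
7  | Chemistry | 2.8 
8  | History   | 3.13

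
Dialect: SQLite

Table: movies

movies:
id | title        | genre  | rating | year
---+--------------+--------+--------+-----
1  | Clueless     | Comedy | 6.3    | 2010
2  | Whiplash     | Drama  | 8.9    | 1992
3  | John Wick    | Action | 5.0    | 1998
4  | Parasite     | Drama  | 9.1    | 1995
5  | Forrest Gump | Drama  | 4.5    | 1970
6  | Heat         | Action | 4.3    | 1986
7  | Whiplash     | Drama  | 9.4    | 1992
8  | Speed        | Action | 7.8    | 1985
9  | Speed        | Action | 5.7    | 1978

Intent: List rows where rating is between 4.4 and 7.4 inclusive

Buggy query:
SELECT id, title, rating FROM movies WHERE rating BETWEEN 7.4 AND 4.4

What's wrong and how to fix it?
Bug: The bounds are reversed; BETWEEN a AND b requires a <= b to match anything

Fix: Swap the bounds so the smaller value comes first

Corrected query:
SELECT id, title, rating FROM movies WHERE rating BETWEEN 4.4 AND 7.4

Result:
id | title        | rating
---+--------------+-------
1  | Clueless     | 6.3   
3  | John Wick    | 5     
5  | Forrest Gump | 4.5   
9  | Speed        | 5.7   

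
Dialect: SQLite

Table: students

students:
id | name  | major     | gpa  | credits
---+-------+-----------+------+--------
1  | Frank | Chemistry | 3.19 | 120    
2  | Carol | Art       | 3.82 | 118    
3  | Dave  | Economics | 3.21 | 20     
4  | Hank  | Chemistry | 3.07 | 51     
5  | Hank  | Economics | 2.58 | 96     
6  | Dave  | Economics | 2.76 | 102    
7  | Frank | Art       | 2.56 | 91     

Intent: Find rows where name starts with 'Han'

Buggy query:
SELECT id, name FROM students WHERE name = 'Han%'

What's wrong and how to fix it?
Bug: '=' compares the literal string including the % character; pattern matching needs LIKE

Fix: Use LIKE for wildcard pattern matching

Corrected query:
SELECT id, name FROM students WHERE name LIKE 'Han%'

Result:
id | name
---+-----
4  | Hank
5  | Hank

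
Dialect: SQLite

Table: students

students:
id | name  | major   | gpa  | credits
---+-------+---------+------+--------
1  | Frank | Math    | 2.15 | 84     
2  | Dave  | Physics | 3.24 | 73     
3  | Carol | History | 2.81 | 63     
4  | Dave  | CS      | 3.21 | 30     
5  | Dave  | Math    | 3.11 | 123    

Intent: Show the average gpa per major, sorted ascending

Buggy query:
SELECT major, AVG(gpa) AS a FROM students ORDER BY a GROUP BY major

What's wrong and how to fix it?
Bug: GROUP BY must precede ORDER BY

Fix: Move ORDER BY to the end, after GROUP BY

Corrected query:
SELECT major, AVG(gpa) AS a FROM students GROUP BY major ORDER BY a

Result:
major   | a   
--------+-----
Math    | 2.63
History | 2.81
CS      | 3.21
Physics | 3.24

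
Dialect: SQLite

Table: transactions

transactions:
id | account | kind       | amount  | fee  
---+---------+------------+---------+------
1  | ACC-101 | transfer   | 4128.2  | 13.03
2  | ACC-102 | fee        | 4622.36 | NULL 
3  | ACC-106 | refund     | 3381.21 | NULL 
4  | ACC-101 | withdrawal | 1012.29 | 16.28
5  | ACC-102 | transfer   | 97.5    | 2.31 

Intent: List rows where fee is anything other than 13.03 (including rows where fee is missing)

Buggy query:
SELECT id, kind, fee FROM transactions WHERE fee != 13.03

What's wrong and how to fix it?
Bug: 'fee != 13.03' is unknown when fee is NULL, so NULL rows are silently excluded

Fix: Add an explicit OR fee IS NULL to include the missing-value rows

Corrected query:
SELECT id, kind, fee FROM transactions WHERE fee != 13.03 OR fee IS NULL

Result:
id | kind       | fee  
---+------------+------
2  | fee        | NULL 
3  | refund     | NULL 
4  | withdrawal | 16.28
5  | transfer   | 2.31 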